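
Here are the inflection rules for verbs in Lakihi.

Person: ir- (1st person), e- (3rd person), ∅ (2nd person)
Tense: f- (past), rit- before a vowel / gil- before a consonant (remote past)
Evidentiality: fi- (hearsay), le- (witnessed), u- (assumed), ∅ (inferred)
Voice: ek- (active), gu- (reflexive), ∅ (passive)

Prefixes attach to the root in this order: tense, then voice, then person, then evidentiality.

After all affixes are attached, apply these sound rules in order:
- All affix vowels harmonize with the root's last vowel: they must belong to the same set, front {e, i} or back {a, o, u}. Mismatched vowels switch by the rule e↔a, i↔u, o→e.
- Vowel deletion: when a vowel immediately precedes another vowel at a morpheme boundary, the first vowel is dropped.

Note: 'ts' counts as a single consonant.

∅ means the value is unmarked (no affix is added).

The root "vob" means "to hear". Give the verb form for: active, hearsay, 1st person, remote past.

furakgulvob

Attach tense remote past gil- (before consonant 'v') → gilvob.
Attach voice active ek- → ekgilvob.
Attach person 1st person ir- → irekgilvob.
Attach evidentiality hearsay fi- → fiirekgilvob.
Apply vowel harmony: fiirekgilvob → fuurakgulvob.
Apply vowel deletion: fuurakgulvob → furakgulvob.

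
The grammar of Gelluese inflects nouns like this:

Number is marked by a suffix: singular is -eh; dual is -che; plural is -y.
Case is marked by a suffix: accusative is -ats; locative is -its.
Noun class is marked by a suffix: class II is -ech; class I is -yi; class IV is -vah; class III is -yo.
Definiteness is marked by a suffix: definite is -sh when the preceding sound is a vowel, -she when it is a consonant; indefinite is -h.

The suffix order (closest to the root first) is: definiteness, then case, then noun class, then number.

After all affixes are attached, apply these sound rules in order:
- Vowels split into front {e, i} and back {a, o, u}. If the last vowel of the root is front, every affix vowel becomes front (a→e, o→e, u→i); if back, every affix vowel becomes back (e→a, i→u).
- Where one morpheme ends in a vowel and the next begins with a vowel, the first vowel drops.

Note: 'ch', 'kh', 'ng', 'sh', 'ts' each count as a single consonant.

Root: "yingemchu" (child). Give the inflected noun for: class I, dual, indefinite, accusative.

yingemchuhatsyucha

Attach definiteness indefinite -h → yingemchuh.
Attach case accusative -ats → yingemchuhats.
Attach noun class class I -yi → yingemchuhatsyi.
Attach number dual -che → yingemchuhatsyiche.
Apply vowel harmony: yingemchuhatsyiche → yingemchuhatsyucha.
Vowel deletion: no change.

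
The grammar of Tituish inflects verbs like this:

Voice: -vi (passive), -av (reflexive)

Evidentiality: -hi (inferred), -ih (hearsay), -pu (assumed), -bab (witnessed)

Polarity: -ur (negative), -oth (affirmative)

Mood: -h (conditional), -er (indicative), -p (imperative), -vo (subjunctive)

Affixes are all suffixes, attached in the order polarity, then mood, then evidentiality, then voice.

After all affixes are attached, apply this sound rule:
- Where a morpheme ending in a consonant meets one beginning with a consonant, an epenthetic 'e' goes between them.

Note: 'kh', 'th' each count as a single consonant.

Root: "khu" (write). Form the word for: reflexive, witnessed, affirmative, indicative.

Attach polarity affirmative -oth → khuoth.
Attach mood indicative -er → khuother.
Attach evidentiality witnessed -bab → khuotherbab.
Attach voice reflexive -av → khuotherbabav.
Apply epenthesis: khuotherbabav → khuotherebabav.

khuotherebabav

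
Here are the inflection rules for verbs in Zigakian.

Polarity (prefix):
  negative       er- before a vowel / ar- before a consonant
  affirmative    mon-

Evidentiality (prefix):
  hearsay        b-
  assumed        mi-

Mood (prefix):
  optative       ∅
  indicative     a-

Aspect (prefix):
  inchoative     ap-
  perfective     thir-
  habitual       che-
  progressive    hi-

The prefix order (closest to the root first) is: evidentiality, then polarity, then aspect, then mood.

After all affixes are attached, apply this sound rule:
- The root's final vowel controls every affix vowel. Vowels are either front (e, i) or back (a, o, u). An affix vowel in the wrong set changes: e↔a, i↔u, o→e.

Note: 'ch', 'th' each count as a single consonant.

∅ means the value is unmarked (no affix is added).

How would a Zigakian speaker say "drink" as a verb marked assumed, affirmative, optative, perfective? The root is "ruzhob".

thurmonmuruzhob

Attach evidentiality assumed mi- → miruzhob.
Attach polarity affirmative mon- → monmiruzhob.
Attach aspect perfective thir- → thirmonmiruzhob.
mood = optative: zero marking, form stays thirmonmiruzhob.
Apply vowel harmony: thirmonmiruzhob → thurmonmuruzhob.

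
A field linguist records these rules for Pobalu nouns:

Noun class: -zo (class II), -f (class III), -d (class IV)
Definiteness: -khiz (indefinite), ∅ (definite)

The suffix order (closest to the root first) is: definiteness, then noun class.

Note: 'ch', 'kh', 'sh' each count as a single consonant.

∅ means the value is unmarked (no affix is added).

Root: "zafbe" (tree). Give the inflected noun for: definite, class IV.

definiteness = definite: zero marking, form stays zafbe.
Attach noun class class IV -d → zafbed.

zafbed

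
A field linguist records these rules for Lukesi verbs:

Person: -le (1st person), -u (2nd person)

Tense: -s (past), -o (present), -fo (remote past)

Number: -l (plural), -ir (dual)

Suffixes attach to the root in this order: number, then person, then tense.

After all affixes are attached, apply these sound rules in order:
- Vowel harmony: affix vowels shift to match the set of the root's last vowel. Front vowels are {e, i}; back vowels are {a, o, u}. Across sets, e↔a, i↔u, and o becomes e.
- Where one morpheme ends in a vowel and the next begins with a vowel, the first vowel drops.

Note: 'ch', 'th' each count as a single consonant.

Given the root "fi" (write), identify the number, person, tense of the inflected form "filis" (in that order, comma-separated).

Segment: fi-l-u-s.
number: -l → plural.
person: -u → 2nd person.
tense: -s → past.

plural, 2nd person, past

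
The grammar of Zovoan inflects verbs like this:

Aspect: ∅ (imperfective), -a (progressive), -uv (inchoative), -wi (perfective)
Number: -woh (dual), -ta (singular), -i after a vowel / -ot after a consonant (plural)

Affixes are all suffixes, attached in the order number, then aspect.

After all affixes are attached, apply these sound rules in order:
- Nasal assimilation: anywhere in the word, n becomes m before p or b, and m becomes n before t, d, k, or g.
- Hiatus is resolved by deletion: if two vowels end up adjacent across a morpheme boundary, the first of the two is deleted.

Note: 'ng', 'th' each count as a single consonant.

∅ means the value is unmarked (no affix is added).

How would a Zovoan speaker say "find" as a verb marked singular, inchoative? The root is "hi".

Attach number singular -ta → hita.
Attach aspect inchoative -uv → hitauv.
Nasal assimilation: no change.
Apply vowel deletion: hitauv → hituv.

hituv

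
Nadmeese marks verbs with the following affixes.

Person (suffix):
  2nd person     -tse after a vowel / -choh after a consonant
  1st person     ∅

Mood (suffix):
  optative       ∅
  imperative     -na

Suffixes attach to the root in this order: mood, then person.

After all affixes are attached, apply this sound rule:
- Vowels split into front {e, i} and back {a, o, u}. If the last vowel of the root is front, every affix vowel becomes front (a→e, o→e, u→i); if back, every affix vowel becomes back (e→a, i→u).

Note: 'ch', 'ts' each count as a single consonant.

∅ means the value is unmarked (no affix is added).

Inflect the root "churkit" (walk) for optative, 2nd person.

mood = optative: zero marking, form stays churkit.
Attach person 2nd person -choh (after consonant 't') → churkitchoh.
Apply vowel harmony: churkitchoh → churkitcheh.

churkitcheh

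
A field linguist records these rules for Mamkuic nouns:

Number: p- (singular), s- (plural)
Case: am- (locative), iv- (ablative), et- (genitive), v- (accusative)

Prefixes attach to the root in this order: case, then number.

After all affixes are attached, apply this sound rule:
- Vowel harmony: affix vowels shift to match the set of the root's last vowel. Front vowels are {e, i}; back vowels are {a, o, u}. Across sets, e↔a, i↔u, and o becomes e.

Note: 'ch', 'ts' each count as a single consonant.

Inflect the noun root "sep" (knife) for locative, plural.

Attach case locative am- → amsep.
Attach number plural s- → samsep.
Apply vowel harmony: samsep → semsep.

semsep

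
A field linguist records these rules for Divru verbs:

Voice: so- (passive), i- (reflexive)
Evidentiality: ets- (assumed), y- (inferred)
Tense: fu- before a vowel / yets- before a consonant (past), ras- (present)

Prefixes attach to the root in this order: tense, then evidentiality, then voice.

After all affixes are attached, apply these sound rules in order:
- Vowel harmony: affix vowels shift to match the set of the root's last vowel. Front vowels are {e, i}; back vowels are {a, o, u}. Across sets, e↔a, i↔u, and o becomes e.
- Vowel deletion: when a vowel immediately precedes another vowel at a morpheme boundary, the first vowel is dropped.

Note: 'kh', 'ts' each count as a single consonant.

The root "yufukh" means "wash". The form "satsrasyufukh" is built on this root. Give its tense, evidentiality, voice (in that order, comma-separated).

Segment: so-ets-ras-yufukh.
tense: ras- → present.
evidentiality: ets- → assumed.
voice: so- → passive.

present, assumed, passive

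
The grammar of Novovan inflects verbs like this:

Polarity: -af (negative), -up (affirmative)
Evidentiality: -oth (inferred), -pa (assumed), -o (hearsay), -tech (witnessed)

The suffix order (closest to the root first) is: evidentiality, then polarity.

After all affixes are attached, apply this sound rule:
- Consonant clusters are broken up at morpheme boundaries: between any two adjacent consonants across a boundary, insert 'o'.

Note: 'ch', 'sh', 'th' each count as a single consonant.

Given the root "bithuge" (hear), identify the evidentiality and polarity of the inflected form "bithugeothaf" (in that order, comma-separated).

inferred, negative

Segment: bithuge-oth-af.
evidentiality: -oth → inferred.
polarity: -af → negative.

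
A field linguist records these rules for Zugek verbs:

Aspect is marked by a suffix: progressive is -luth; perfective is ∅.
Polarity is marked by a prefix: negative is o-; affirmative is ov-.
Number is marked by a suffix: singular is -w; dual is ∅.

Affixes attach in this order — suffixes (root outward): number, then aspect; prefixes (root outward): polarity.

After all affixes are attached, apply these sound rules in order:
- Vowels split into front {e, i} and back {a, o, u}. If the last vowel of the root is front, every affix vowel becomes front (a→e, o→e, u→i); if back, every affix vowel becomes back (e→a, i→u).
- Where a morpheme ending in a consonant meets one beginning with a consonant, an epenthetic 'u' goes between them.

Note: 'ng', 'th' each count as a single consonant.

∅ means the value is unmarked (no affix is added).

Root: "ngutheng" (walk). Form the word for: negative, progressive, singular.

enguthenguwulith

Attach number singular -w → nguthengw.
Attach aspect progressive -luth → nguthengwluth.
Attach polarity negative o- → onguthengwluth.
Apply vowel harmony: onguthengwluth → enguthengwlith.
Apply epenthesis: enguthengwlith → enguthenguwulith.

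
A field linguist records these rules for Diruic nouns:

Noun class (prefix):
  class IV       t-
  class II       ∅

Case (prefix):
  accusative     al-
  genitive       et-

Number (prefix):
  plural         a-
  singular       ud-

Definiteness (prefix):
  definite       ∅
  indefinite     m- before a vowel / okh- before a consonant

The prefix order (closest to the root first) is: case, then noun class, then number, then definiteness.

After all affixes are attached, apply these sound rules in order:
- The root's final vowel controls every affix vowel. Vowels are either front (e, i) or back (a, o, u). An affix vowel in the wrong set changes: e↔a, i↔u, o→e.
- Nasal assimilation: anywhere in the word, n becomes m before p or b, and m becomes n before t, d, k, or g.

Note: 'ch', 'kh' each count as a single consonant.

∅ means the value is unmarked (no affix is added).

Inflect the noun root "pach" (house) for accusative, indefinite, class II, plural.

Attach case accusative al- → alpach.
noun class = class II: zero marking, form stays alpach.
Attach number plural a- → aalpach.
Attach definiteness indefinite m- (before vowel 'a') → maalpach.
Vowel harmony: no change.
Nasal assimilation: no change.

maalpach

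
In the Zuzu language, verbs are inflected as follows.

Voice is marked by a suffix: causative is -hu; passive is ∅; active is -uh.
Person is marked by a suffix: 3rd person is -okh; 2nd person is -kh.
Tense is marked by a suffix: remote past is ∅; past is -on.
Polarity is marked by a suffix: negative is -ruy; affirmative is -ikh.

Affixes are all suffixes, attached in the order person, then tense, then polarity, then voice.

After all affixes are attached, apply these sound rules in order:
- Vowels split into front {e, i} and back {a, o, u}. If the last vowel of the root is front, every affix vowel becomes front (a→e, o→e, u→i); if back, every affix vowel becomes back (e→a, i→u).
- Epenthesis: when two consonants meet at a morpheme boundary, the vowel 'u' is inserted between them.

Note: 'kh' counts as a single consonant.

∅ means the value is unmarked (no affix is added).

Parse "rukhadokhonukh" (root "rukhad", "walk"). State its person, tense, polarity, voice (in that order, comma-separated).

Segment: rukhad-okh-on-ikh.
person: -okh → 3rd person.
tense: -on → past.
polarity: -ikh → affirmative.
voice: ∅ → passive.

3rd person, past, affirmative, passive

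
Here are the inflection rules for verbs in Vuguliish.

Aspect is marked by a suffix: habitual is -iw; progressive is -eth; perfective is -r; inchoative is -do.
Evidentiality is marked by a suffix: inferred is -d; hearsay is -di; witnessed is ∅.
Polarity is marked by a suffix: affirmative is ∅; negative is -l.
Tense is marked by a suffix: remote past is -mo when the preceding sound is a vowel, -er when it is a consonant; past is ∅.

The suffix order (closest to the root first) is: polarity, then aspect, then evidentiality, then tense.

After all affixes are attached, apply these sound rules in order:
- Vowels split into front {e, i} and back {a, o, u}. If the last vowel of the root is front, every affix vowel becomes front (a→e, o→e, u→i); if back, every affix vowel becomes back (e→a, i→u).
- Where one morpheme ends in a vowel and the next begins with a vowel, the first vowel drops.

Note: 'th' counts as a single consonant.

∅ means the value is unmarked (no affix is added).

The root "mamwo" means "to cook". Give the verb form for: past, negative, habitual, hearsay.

Attach polarity negative -l → mamwol.
Attach aspect habitual -iw → mamwoliw.
Attach evidentiality hearsay -di → mamwoliwdi.
tense = past: zero marking, form stays mamwoliwdi.
Apply vowel harmony: mamwoliwdi → mamwoluwdu.
Vowel deletion: no change.

mamwoluwdu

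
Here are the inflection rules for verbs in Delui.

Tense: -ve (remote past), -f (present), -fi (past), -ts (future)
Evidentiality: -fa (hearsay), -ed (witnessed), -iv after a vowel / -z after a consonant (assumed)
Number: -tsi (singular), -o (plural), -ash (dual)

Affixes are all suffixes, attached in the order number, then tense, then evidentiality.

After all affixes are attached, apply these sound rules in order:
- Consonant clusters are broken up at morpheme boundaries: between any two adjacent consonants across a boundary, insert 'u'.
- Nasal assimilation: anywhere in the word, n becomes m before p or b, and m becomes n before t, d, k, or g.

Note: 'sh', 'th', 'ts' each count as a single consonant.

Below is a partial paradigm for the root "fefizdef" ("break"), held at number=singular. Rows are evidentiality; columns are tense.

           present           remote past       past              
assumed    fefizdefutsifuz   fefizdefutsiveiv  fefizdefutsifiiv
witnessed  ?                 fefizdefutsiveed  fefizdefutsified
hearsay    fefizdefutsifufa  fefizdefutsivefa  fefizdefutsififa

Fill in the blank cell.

fefizdefutsifed

Attach number singular -tsi → fefizdeftsi.
Attach tense present -f → fefizdeftsif.
Attach evidentiality witnessed -ed → fefizdeftsifed.
Apply epenthesis: fefizdeftsifed → fefizdefutsifed.
Nasal assimilation: no change.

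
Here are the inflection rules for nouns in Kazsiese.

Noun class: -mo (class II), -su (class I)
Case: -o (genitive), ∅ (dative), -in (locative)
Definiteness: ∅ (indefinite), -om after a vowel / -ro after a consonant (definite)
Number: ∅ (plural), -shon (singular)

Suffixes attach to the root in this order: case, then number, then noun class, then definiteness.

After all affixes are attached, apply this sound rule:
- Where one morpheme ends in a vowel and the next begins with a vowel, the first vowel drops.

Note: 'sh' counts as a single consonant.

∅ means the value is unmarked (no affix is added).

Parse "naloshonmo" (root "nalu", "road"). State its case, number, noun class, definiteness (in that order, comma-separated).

genitive, singular, class II, indefinite

Segment: nalu-o-shon-mo.
case: -o → genitive.
number: -shon → singular.
noun class: -mo → class II.
definiteness: ∅ → indefinite.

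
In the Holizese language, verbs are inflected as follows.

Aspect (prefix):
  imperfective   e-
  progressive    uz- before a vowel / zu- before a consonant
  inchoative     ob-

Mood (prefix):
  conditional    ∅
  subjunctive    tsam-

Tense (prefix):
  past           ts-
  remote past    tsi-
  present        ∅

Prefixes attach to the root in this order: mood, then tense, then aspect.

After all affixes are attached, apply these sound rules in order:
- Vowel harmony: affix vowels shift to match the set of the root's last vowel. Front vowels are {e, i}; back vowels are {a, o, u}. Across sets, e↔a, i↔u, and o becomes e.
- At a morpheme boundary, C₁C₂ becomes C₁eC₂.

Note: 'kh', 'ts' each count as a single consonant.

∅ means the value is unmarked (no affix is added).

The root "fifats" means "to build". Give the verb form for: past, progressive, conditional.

mood = conditional: zero marking, form stays fifats.
Attach tense past ts- → tsfifats.
Attach aspect progressive zu- (before consonant 'ts') → zutsfifats.
Vowel harmony: no change.
Apply epenthesis: zutsfifats → zutsefifats.

zutsefifats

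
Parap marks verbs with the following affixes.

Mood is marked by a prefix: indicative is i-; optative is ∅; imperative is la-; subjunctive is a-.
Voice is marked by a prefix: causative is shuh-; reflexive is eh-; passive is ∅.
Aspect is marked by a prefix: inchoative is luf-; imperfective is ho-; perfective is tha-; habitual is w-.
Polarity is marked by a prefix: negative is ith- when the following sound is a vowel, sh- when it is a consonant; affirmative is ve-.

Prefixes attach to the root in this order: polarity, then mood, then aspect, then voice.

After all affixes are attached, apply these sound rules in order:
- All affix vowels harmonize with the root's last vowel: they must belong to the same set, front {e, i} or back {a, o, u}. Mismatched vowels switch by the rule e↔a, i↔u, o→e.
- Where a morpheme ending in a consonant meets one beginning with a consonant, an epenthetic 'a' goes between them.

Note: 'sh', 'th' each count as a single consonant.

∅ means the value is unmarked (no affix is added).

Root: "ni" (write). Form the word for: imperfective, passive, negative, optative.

heshani

Attach polarity negative sh- (before consonant 'n') → shni.
mood = optative: zero marking, form stays shni.
Attach aspect imperfective ho- → hoshni.
voice = passive: zero marking, form stays hoshni.
Apply vowel harmony: hoshni → heshni.
Apply epenthesis: heshni → heshani.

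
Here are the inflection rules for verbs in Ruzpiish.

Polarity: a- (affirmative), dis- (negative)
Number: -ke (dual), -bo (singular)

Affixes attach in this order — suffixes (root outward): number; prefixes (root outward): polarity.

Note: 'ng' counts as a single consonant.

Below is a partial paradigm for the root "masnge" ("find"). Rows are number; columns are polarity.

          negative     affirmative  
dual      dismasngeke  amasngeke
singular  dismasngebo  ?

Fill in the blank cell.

amasngebo

Attach number singular -bo → masngebo.
Attach polarity affirmative a- → amasngebo.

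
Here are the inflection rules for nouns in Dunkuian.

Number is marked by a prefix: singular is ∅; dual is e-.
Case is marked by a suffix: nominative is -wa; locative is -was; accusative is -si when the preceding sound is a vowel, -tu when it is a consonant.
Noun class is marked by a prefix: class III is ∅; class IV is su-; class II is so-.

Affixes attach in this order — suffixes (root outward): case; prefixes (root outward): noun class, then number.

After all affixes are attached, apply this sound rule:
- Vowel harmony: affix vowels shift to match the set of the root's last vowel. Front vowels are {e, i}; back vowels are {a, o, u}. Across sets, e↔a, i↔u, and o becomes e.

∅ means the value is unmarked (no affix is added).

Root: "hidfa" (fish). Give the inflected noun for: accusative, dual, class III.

noun class = class III: zero marking, form stays hidfa.
Attach case accusative -si (after vowel 'a') → hidfasi.
Attach number dual e- → ehidfasi.
Apply vowel harmony: ehidfasi → ahidfasu.

ahidfasu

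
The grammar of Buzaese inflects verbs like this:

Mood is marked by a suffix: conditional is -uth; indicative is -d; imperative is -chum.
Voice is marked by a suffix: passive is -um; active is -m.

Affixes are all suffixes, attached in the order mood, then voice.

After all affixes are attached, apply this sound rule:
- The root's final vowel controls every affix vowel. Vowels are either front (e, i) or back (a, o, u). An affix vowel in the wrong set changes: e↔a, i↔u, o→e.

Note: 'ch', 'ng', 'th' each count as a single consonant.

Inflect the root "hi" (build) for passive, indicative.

Attach mood indicative -d → hid.
Attach voice passive -um → hidum.
Apply vowel harmony: hidum → hidim.

hidim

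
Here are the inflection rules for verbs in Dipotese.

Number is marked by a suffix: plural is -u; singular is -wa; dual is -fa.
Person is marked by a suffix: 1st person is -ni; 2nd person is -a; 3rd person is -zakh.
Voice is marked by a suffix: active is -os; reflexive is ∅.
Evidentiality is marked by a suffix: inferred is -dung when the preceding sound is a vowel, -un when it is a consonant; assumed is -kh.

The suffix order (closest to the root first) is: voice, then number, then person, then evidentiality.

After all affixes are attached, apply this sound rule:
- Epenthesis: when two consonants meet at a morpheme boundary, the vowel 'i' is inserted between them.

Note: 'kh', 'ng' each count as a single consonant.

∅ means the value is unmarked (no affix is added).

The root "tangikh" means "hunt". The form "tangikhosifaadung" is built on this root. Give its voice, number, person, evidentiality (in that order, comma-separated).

active, dual, 2nd person, inferred

Segment: tangikh-os-fa-a-dung.
voice: -os → active.
number: -fa → dual.
person: -a → 2nd person.
evidentiality: -dung/un → inferred.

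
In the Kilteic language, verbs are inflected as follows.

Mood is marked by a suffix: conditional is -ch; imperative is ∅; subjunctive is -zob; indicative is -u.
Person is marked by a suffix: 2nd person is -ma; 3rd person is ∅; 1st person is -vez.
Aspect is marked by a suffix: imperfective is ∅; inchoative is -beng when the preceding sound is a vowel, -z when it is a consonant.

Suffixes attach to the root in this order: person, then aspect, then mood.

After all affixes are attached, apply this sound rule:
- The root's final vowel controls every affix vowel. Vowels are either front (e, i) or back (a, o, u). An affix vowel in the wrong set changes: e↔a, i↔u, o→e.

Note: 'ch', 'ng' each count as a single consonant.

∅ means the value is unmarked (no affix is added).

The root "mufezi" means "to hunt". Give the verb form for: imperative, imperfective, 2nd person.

mufezime

Attach person 2nd person -ma → mufezima.
aspect = imperfective: zero marking, form stays mufezima.
mood = imperative: zero marking, form stays mufezima.
Apply vowel harmony: mufezima → mufezime.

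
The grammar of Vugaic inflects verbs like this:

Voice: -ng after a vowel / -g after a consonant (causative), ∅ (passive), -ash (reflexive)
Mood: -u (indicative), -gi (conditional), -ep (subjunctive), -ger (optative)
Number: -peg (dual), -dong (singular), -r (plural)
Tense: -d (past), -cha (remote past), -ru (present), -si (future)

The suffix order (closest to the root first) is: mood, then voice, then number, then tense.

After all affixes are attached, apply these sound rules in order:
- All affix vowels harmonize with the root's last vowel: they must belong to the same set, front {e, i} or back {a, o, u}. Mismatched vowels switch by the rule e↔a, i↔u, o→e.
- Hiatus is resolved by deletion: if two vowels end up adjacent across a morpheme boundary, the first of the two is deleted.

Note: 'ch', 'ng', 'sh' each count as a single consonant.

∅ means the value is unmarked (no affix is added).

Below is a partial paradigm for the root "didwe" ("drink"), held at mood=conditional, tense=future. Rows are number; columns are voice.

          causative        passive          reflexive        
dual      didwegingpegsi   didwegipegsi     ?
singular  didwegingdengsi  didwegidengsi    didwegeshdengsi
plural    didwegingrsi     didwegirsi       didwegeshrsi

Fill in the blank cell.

Attach mood conditional -gi → didwegi.
Attach voice reflexive -ash → didwegiash.
Attach number dual -peg → didwegiashpeg.
Attach tense future -si → didwegiashpegsi.
Apply vowel harmony: didwegiashpegsi → didwegieshpegsi.
Apply vowel deletion: didwegieshpegsi → didwegeshpegsi.

didwegeshpegsi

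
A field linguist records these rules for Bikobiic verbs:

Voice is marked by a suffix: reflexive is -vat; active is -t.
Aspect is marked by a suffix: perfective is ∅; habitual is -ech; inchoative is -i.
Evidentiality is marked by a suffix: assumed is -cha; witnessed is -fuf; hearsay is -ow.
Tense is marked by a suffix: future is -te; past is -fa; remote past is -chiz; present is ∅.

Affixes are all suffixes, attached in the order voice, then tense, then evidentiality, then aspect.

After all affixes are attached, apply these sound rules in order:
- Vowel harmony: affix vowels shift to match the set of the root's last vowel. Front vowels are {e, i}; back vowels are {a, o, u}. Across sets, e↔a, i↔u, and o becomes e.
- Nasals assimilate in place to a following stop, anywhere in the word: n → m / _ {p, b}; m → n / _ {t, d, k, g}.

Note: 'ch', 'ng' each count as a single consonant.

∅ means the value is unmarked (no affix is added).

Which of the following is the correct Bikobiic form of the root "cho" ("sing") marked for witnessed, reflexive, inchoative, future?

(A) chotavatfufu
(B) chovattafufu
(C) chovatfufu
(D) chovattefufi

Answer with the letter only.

Attach voice reflexive -vat → chovat.
Attach tense future -te → chovatte.
Attach evidentiality witnessed -fuf → chovattefuf.
Attach aspect inchoative -i → chovattefufi.
Apply vowel harmony: chovattefufi → chovattafufu.
Nasal assimilation: no change.
So the correct form is chovattafufu, option (B).
(A) chotavatfufu is wrong: it has the affixes in the wrong order.
(C) chovatfufu is wrong: it uses present instead of future for tense.
(D) chovattefufi is wrong: it fails to apply the sound rule(s).

B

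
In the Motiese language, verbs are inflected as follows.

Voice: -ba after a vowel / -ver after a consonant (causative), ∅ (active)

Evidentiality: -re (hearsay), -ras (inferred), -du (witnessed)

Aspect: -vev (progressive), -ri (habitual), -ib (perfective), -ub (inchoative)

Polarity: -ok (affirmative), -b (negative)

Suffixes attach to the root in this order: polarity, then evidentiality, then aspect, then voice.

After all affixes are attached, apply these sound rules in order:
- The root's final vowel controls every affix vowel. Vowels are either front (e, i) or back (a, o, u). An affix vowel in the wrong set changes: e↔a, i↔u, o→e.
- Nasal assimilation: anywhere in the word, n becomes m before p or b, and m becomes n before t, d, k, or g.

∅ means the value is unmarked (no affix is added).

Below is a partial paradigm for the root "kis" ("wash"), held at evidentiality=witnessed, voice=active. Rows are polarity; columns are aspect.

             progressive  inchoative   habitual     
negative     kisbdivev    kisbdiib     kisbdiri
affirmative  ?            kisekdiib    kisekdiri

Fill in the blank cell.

Attach polarity affirmative -ok → kisok.
Attach evidentiality witnessed -du → kisokdu.
Attach aspect progressive -vev → kisokduvev.
voice = active: zero marking, form stays kisokduvev.
Apply vowel harmony: kisokduvev → kisekdivev.
Nasal assimilation: no change.

kisekdivev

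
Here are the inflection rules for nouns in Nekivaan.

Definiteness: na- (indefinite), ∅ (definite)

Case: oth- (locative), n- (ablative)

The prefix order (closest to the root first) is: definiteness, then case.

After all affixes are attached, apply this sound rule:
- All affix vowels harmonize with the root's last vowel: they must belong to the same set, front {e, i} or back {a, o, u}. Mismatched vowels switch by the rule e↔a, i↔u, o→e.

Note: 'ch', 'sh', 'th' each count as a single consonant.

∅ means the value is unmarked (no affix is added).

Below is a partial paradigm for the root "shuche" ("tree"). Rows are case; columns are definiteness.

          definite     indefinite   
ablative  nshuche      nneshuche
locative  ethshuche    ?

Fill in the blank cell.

ethneshuche

Attach definiteness indefinite na- → nashuche.
Attach case locative oth- → othnashuche.
Apply vowel harmony: othnashuche → ethneshuche.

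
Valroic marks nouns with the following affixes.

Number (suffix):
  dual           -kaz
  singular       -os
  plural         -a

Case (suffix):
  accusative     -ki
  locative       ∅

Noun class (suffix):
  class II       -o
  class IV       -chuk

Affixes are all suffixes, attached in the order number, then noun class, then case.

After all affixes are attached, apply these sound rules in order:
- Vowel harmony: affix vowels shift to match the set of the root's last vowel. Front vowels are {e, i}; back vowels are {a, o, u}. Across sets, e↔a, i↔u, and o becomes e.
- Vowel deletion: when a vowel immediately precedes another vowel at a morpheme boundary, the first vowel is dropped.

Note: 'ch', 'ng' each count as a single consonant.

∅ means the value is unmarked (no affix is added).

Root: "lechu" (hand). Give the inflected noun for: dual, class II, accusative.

Attach number dual -kaz → lechukaz.
Attach noun class class II -o → lechukazo.
Attach case accusative -ki → lechukazoki.
Apply vowel harmony: lechukazoki → lechukazoku.
Vowel deletion: no change.

lechukazoku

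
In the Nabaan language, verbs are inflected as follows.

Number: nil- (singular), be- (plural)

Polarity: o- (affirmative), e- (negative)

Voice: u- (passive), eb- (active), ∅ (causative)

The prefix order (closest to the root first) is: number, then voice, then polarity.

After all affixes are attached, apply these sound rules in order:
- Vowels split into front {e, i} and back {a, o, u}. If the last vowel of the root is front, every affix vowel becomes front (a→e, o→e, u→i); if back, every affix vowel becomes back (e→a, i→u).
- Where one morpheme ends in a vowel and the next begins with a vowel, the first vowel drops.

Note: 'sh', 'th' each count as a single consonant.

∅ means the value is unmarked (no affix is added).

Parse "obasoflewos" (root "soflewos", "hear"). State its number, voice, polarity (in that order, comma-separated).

Segment: o-be-soflewos.
number: be- → plural.
voice: ∅ → causative.
polarity: o- → affirmative.

plural, causative, affirmative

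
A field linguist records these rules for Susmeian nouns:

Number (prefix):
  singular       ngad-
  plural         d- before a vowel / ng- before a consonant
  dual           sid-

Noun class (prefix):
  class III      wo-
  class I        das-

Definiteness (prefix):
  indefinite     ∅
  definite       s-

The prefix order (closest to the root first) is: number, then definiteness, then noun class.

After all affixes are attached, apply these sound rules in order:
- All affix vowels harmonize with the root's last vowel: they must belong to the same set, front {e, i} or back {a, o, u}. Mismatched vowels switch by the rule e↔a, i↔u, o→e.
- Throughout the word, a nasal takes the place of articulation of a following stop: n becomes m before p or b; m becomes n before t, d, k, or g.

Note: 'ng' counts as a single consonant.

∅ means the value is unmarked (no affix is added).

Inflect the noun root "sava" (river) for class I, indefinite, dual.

dassudsava

Attach number dual sid- → sidsava.
definiteness = indefinite: zero marking, form stays sidsava.
Attach noun class class I das- → dassidsava.
Apply vowel harmony: dassidsava → dassudsava.
Nasal assimilation: no change.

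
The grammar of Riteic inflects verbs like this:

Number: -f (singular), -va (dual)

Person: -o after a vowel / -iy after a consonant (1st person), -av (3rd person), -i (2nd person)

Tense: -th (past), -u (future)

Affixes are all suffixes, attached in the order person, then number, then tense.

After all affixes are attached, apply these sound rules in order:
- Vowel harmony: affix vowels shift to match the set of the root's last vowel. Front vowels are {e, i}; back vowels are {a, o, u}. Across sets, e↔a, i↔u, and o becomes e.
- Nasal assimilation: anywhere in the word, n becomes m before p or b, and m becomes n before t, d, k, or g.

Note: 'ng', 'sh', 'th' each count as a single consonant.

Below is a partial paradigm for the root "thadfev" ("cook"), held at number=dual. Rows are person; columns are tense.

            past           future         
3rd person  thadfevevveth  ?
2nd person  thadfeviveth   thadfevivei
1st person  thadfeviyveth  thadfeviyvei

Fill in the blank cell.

thadfevevvei

Attach person 3rd person -av → thadfevav.
Attach number dual -va → thadfevavva.
Attach tense future -u → thadfevavvau.
Apply vowel harmony: thadfevavvau → thadfevevvei.
Nasal assimilation: no change.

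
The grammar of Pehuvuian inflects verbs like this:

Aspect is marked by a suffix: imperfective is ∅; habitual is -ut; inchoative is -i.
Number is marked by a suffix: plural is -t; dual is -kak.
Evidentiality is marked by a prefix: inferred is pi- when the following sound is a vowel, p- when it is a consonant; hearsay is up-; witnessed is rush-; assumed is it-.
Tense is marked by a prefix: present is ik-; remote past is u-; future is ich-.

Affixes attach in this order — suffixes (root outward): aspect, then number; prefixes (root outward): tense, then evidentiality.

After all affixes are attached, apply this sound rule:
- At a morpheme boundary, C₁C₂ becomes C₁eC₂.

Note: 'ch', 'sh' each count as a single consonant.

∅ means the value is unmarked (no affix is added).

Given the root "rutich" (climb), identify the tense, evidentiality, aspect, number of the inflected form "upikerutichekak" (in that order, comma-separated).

present, hearsay, imperfective, dual

Segment: up-ik-rutich-kak.
tense: ik- → present.
evidentiality: up- → hearsay.
aspect: ∅ → imperfective.
number: -kak → dual.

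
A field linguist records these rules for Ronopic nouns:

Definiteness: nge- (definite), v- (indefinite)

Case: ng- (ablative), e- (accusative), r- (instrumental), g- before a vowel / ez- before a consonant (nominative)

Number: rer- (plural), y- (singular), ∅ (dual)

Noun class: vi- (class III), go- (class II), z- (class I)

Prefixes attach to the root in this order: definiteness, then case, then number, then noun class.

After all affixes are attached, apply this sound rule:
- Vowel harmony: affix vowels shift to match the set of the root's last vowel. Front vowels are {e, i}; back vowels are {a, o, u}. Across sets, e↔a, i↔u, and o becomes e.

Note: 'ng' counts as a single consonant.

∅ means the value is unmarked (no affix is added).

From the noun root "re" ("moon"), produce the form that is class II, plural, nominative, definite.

Attach definiteness definite nge- → ngere.
Attach case nominative ez- (before consonant 'ng') → ezngere.
Attach number plural rer- → rerezngere.
Attach noun class class II go- → gorerezngere.
Apply vowel harmony: gorerezngere → gererezngere.

gererezngere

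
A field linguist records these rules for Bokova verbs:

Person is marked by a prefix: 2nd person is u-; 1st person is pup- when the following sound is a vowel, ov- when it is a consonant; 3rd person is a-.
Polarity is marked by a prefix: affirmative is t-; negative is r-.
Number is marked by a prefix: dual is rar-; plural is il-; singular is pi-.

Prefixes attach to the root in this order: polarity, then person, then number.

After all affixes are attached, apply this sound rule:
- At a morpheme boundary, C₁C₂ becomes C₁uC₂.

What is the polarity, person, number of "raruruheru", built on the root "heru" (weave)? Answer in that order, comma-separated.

negative, 2nd person, dual

Segment: rar-u-r-heru.
polarity: r- → negative.
person: u- → 2nd person.
number: rar- → dual.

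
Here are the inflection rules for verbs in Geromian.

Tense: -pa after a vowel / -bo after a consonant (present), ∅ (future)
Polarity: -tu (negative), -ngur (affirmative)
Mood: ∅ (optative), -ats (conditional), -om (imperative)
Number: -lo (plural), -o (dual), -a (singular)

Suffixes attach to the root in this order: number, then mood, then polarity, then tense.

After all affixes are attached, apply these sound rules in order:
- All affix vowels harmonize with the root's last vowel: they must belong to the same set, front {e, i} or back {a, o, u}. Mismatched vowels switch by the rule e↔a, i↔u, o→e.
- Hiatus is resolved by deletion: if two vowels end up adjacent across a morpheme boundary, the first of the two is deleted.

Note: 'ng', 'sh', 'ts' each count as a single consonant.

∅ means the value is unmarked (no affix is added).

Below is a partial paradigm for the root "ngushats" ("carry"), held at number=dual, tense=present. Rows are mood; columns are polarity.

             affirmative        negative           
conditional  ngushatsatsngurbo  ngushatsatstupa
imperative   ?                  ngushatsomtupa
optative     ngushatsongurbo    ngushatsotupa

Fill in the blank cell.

ngushatsomngurbo

Attach number dual -o → ngushatso.
Attach mood imperative -om → ngushatsoom.
Attach polarity affirmative -ngur → ngushatsoomngur.
Attach tense present -bo (after consonant 'r') → ngushatsoomngurbo.
Vowel harmony: no change.
Apply vowel deletion: ngushatsoomngurbo → ngushatsomngurbo.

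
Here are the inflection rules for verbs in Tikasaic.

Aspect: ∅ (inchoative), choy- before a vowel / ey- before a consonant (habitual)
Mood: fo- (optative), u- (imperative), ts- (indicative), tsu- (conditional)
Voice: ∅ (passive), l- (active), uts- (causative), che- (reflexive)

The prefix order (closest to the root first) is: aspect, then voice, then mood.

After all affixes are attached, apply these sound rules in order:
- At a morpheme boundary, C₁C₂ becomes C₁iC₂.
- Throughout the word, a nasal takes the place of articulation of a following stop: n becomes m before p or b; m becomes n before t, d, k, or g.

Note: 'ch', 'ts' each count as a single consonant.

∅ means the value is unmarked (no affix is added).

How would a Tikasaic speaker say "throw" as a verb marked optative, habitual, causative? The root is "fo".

Attach aspect habitual ey- (before consonant 'f') → eyfo.
Attach voice causative uts- → utseyfo.
Attach mood optative fo- → foutseyfo.
Apply epenthesis: foutseyfo → foutseyifo.
Nasal assimilation: no change.

foutseyifo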